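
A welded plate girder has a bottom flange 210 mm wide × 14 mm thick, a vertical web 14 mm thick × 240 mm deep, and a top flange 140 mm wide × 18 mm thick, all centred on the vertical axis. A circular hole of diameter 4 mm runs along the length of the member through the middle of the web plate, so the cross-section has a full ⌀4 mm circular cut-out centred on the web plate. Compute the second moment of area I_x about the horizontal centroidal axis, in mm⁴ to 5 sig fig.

I_x ≈ 1.0533 × 10⁸ mm⁴

Treat the section as a set of non-overlapping primitives; coordinates are from the bounding-box lower-left.
Bottom plate: 210 × 14, A = 2 940 mm², y = 7 mm, Ī = 48 020 mm⁴.
Web plate: 14 × 240, A = 3 360 mm², y = 134 mm, Ī = 16 128 000 mm⁴.
Top plate: 140 × 18, A = 2 520 mm², y = 263 mm, Ī = 68 040 mm⁴.
Hole (subtracted): ⌀4, A = 12.56637 mm², y = 134 mm, Ī = 12.56637 mm⁴.
Centroid: ȳ = ΣA·y / ΣA = 128.516 mm.
Transfer each piece to the horizontal centroidal axis using Ī + A·d² with d = y − 128.516:
  bottom plate: d = -121.516 mm → contributes +43 460 464 mm⁴
  web plate: d = 5.484004 mm → contributes +16 229 050 mm⁴
  top plate: d = 134.484 mm → contributes +45 644 627 mm⁴
  hole: d = 5.484004 mm → contributes −390.4911 mm⁴
Total I = 105 333 750 mm⁴.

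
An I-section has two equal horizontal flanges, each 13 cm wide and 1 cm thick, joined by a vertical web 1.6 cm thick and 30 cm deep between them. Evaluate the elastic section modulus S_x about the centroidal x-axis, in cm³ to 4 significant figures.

S_x ≈ 615.5 cm³

Decompose the section into non-overlapping parts with the origin at the bottom-left of its bounding rectangle.
Bottom flange: 13 × 1, A = 13 cm², y = 0.5 cm, Ī = 1.08333 cm⁴.
Web: 1.6 × 30, A = 48 cm², y = 16 cm, Ī = 3 600 cm⁴.
Top flange: 13 × 1, A = 13 cm², y = 31.5 cm, Ī = 1.08333 cm⁴.
By symmetry the centroid is at mid-height, ȳ = 16 cm.
Transfer each piece to the centroidal x-axis using Ī + A·d² with d = y − 16:
  bottom flange: d = -15.5 cm → contributes +3124.33 cm⁴
  web: d = 0 cm → contributes +3 600 cm⁴
  top flange: d = 15.5 cm → contributes +3124.33 cm⁴
Total I = 9848.67 cm⁴.
Extreme fibre distance c = 16 cm; S = I/c = 615.542 cm³.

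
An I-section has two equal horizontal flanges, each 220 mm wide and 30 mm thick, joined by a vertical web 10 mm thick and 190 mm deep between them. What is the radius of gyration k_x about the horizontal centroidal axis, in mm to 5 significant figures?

k_x ≈ 104.98 mm

Break the section into simple shapes (no overlaps), measuring from the bottom-left corner of the bounding box.
Bottom flange: 220 × 30, A = 6 600 mm², y = 15 mm, Ī = 495 000 mm⁴.
Web: 10 × 190, A = 1 900 mm², y = 125 mm, Ī = 5 715 833 mm⁴.
Top flange: 220 × 30, A = 6 600 mm², y = 235 mm, Ī = 495 000 mm⁴.
By symmetry the centroid is at mid-height, ȳ = 125 mm.
Transfer each piece to the horizontal centroidal axis using Ī + A·d² with d = y − 125:
  bottom flange: d = -110 mm → contributes +80 355 000 mm⁴
  web: d = 0 mm → contributes +5 715 833 mm⁴
  top flange: d = 110 mm → contributes +80 355 000 mm⁴
Total I = 166 425 833 mm⁴.
Radius of gyration: k = √(I/A) = √(166 425 833 / 15 100) = 104.9837 mm.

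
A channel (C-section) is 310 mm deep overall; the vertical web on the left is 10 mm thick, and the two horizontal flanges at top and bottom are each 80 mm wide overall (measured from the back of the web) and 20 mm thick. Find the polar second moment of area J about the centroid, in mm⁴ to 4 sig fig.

J ≈ 8.731 × 10⁷ mm⁴

Decompose the section into non-overlapping parts with the origin at the bottom-left of its bounding rectangle.
Web: 10 × 310, A = 3 100 mm², y = 155 mm, Ī = 24 825 833 mm⁴.
Top flange (beyond web): 70 × 20, A = 1 400 mm², y = 300 mm, Ī = 46666.7 mm⁴.
Bottom flange (beyond web): 70 × 20, A = 1 400 mm², y = 10 mm, Ī = 46666.7 mm⁴.
By symmetry the centroid is at mid-height, ȳ = 155 mm.
Transfer each piece to the centroidal x-axis using Ī + A·d² with d = y − 155:
  web: d = 0 mm → contributes +24 825 833 mm⁴
  top flange (beyond web): d = 145 mm → contributes +29 481 667 mm⁴
  bottom flange (beyond web): d = -145 mm → contributes +29 481 667 mm⁴
Total I = 83 789 167 mm⁴.
For the y-axis: x̄ = 23.9831 mm.
Repeating about the centroidal y-axis gives I_y = 3 523 065 mm⁴.
Polar second moment: J = I_x + I_y = 87 312 232 mm⁴.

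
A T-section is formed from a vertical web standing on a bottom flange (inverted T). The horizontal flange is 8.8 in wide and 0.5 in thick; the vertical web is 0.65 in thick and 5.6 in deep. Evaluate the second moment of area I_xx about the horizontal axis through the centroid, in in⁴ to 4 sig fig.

Break the section into simple shapes (no overlaps), measuring from the bottom-left corner of the bounding box.
Flange: 8.8 × 0.5, A = 4.4 in², y = 0.25 in, Ī = 0.0916667 in⁴.
Web: 0.65 × 5.6, A = 3.64 in², y = 3.3 in, Ī = 9.51253 in⁴.
Centroid: ȳ = ΣA·y / ΣA = 1.63085 in.
Transfer each piece to the horizontal axis through the centroid using Ī + A·d² with d = y − 1.63085:
  flange: d = -1.38085 in → contributes +8.4813 in⁴
  web: d = 1.66915 in → contributes +19.6538 in⁴
Total I = 28.1352 in⁴.

I_xx ≈ 28.14 in⁴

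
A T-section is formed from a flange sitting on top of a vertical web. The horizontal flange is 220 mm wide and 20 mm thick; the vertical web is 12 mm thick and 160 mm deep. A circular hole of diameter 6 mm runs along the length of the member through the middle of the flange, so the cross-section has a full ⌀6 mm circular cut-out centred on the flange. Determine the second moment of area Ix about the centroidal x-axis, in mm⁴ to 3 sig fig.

Split into non-overlapping primitives; take the origin at the lower-left of the bounding box.
Flange: 220 × 20, A = 4 400 mm², y = 170 mm, Ī = 146 667 mm⁴.
Web: 12 × 160, A = 1 920 mm², y = 80 mm, Ī = 4 096 000 mm⁴.
Hole (subtracted): ⌀6, A = 28.274 mm², y = 170 mm, Ī = 63.617 mm⁴.
Centroid: ȳ = ΣA·y / ΣA = 142.54 mm.
Transfer each piece to the centroidal x-axis using Ī + A·d² with d = y − 142.54:
  flange: d = 27.465 mm → contributes +3 465 616 mm⁴
  web: d = -62.535 mm → contributes +11 604 488 mm⁴
  hole: d = 27.465 mm → contributes −21 391 mm⁴
Total I = 15 048 713 mm⁴.

Ix ≈ 1.50 × 10⁷ mm⁴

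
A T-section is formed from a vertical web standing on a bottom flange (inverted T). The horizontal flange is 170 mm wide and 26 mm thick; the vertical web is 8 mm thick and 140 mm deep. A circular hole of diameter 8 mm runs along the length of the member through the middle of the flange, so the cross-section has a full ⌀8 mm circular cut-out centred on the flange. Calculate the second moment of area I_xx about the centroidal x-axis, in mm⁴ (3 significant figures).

Split into non-overlapping primitives; take the origin at the lower-left of the bounding box.
Flange: 170 × 26, A = 4 420 mm², y = 13 mm, Ī = 248 993 mm⁴.
Web: 8 × 140, A = 1 120 mm², y = 96 mm, Ī = 1 829 333 mm⁴.
Hole (subtracted): ⌀8, A = 50.265 mm², y = 13 mm, Ī = 201.06 mm⁴.
Centroid: ȳ = ΣA·y / ΣA = 29.933 mm.
Transfer each piece to the centroidal x-axis using Ī + A·d² with d = y − 29.933:
  flange: d = -16.933 mm → contributes +1 516 388 mm⁴
  web: d = 66.067 mm → contributes +6 717 901 mm⁴
  hole: d = -16.933 mm → contributes −14 614 mm⁴
Total I = 8 219 675 mm⁴.

I_xx ≈ 8.22 × 10⁶ mm⁴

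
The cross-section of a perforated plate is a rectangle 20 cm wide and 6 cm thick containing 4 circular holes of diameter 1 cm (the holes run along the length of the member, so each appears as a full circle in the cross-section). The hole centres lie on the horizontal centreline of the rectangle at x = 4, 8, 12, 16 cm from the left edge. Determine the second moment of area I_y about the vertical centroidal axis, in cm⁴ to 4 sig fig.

Split into non-overlapping primitives; take the origin at the lower-left of the bounding box.
Plate: 20 × 6, A = 120 cm², x = 10 cm, Ī = 4 000 cm⁴.
Hole 1 (subtracted): ⌀1, A = 0.785398 cm², x = 4 cm, Ī = 0.0490874 cm⁴.
Hole 2 (subtracted): ⌀1, A = 0.785398 cm², x = 8 cm, Ī = 0.0490874 cm⁴.
Hole 3 (subtracted): ⌀1, A = 0.785398 cm², x = 12 cm, Ī = 0.0490874 cm⁴.
Hole 4 (subtracted): ⌀1, A = 0.785398 cm², x = 16 cm, Ī = 0.0490874 cm⁴.
By symmetry the centroid is at mid-width, x̄ = 10 cm.
Transfer each piece to the vertical centroidal axis using Ī + A·d² with d = x − 10:
  plate: d = 0 cm → contributes +4 000 cm⁴
  hole 1: d = -6 cm → contributes −28.3234 cm⁴
  hole 2: d = -2 cm → contributes −3.19068 cm⁴
  hole 3: d = 2 cm → contributes −3.19068 cm⁴
  hole 4: d = 6 cm → contributes −28.3234 cm⁴
Total I = 3936.97 cm⁴.

I_y ≈ 3937 cm⁴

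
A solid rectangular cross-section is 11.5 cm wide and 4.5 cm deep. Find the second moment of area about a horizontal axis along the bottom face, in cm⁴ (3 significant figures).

I_base ≈ 349 cm⁴

The section: 11.5 × 4.5, A = 51.75 cm², y = 2.25 cm, Ī = 87.328 cm⁴.
Transfer it to a horizontal axis along the bottom face using Ī + A·d² with d = y − 0:
  the section: d = 2.25 cm → contributes +349.31 cm⁴
Total I = 349.31 cm⁴.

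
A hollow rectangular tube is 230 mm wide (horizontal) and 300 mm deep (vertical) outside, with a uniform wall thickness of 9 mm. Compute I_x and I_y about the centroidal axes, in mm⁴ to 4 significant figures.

Treat the section as a set of non-overlapping primitives; coordinates are from the bounding-box lower-left.
Outer rectangle: 230 × 300, A = 69 000 mm², y = 150 mm, Ī = 517 500 000 mm⁴.
Inner void (subtracted): 212 × 282, A = 59 784 mm², y = 150 mm, Ī = 396 188 568 mm⁴.
By symmetry the centroid is at mid-height, ȳ = 150 mm.
All pieces are centred on the centroidal x-axis, so I = ΣĪ (holes subtracted) = 121 311 432 mm⁴.
Repeating about the centroidal y-axis gives I_y = 80 263 992 mm⁴.

I_x ≈ 1.213 × 10⁸ mm⁴, I_y ≈ 8.026 × 10⁷ mm⁴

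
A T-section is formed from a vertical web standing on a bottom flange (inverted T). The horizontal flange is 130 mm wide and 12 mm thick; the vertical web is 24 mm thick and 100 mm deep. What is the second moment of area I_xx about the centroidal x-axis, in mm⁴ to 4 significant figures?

Split into non-overlapping primitives; take the origin at the lower-left of the bounding box.
Flange: 130 × 12, A = 1 560 mm², y = 6 mm, Ī = 18 720 mm⁴.
Web: 24 × 100, A = 2 400 mm², y = 62 mm, Ī = 2 000 000 mm⁴.
Centroid: ȳ = ΣA·y / ΣA = 39.9394 mm.
Transfer each piece to the centroidal x-axis using Ī + A·d² with d = y − 39.9394:
  flange: d = -33.9394 mm → contributes +1 815 657 mm⁴
  web: d = 22.0606 mm → contributes +3 168 009 mm⁴
Total I = 4 983 665 mm⁴.

I_xx ≈ 4.984 × 10⁶ mm⁴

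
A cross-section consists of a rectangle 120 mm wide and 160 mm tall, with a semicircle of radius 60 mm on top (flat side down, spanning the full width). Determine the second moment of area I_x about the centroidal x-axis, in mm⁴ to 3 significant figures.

I_x ≈ 9.10 × 10⁷ mm⁴

Decompose the section into non-overlapping parts with the origin at the bottom-left of its bounding rectangle.
Rectangular body: 120 × 160, A = 19 200 mm², y = 80 mm, Ī = 40 960 000 mm⁴.
Semicircular cap: semicircle r = 60, A = 5654.9 mm², y = 185.46 mm, Ī = 1 422 450 mm⁴.
Centroid: ȳ = ΣA·y / ΣA = 103.99 mm.
Transfer each piece to the centroidal x-axis using Ī + A·d² with d = y − 103.99:
  rectangular body: d = -23.995 mm → contributes +52 014 474 mm⁴
  semicircular cap: d = 81.47 mm → contributes +38 955 767 mm⁴
Total I = 90 970 242 mm⁴.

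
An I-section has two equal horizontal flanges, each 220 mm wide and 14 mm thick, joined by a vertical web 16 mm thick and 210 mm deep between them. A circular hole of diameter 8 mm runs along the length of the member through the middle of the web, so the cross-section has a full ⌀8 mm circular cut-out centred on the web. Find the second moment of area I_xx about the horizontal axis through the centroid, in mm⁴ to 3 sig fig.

Split into non-overlapping primitives; take the origin at the lower-left of the bounding box.
Bottom flange: 220 × 14, A = 3 080 mm², y = 7 mm, Ī = 50 307 mm⁴.
Web: 16 × 210, A = 3 360 mm², y = 119 mm, Ī = 12 348 000 mm⁴.
Top flange: 220 × 14, A = 3 080 mm², y = 231 mm, Ī = 50 307 mm⁴.
Hole (subtracted): ⌀8, A = 50.265 mm², y = 119 mm, Ī = 201.06 mm⁴.
By symmetry the centroid is at mid-height, ȳ = 119 mm.
Transfer each piece to the horizontal axis through the centroid using Ī + A·d² with d = y − 119:
  bottom flange: d = -112 mm → contributes +38 685 827 mm⁴
  web: d = 0 mm → contributes +12 348 000 mm⁴
  top flange: d = 112 mm → contributes +38 685 827 mm⁴
  hole: d = 0 mm → contributes −201.06 mm⁴
Total I = 89 719 452 mm⁴.

I_xx ≈ 8.97 × 10⁷ mm⁴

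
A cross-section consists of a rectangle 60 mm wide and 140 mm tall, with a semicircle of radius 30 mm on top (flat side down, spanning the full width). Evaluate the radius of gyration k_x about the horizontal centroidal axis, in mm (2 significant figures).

k_x ≈ 47 mm

Treat the section as a set of non-overlapping primitives; coordinates are from the bounding-box lower-left.
Rectangular body: 60 × 140, A = 8 400 mm², y = 70 mm, Ī = 13 720 000 mm⁴.
Semicircular cap: semicircle r = 30, A = 1 414 mm², y = 152.7 mm, Ī = 88 903 mm⁴.
Centroid: ȳ = ΣA·y / ΣA = 81.92 mm.
Transfer each piece to the horizontal centroidal axis using Ī + A·d² with d = y − 81.92:
  rectangular body: d = -11.92 mm → contributes +14 913 131 mm⁴
  semicircular cap: d = 70.81 mm → contributes +7 178 232 mm⁴
Total I = 22 091 363 mm⁴.
Radius of gyration: k = √(I/A) = √(22 091 363 / 9 814) = 47.45 mm.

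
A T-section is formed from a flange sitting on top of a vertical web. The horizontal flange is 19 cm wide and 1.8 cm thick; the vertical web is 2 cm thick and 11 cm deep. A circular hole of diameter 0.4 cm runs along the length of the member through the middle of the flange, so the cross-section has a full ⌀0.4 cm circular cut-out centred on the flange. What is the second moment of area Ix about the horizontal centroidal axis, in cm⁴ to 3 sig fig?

Treat the section as a set of non-overlapping primitives; coordinates are from the bounding-box lower-left.
Flange: 19 × 1.8, A = 34.2 cm², y = 11.9 cm, Ī = 9.234 cm⁴.
Web: 2 × 11, A = 22 cm², y = 5.5 cm, Ī = 221.83 cm⁴.
Hole (subtracted): ⌀0.4, A = 0.12566 cm², y = 11.9 cm, Ī = 0.0012566 cm⁴.
Centroid: ȳ = ΣA·y / ΣA = 9.389 cm.
Transfer each piece to the horizontal centroidal axis using Ī + A·d² with d = y − 9.389:
  flange: d = 2.511 cm → contributes +224.86 cm⁴
  web: d = -3.889 cm → contributes +554.58 cm⁴
  hole: d = 2.511 cm → contributes −0.79355 cm⁴
Total I = 778.64 cm⁴.

Ix ≈ 779 cm⁴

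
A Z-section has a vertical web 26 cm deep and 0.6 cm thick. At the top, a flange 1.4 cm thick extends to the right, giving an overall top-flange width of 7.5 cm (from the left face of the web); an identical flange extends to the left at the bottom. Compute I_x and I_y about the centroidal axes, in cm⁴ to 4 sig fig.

I_x ≈ 3805 cm⁴, I_y ≈ 348.8 cm⁴

Decompose the section into non-overlapping parts with the origin at the bottom-left of its bounding rectangle.
Web: 0.6 × 26, A = 15.6 cm², y = 13 cm, Ī = 878.8 cm⁴.
Top flange (beyond web): 6.9 × 1.4, A = 9.66 cm², y = 25.3 cm, Ī = 1.5778 cm⁴.
Bottom flange (beyond web): 6.9 × 1.4, A = 9.66 cm², y = 0.7 cm, Ī = 1.5778 cm⁴.
Centroid: ȳ = ΣA·y / ΣA = 13 cm.
Transfer each piece to the centroidal x-axis using Ī + A·d² with d = y − 13:
  web: d = 0 cm → contributes +878.8 cm⁴
  top flange (beyond web): d = 12.3 cm → contributes +1463.04 cm⁴
  bottom flange (beyond web): d = -12.3 cm → contributes +1463.04 cm⁴
Total I = 3804.88 cm⁴.
For the y-axis: x̄ = 7.2 cm.
Repeating about the centroidal y-axis gives I_y = 348.808 cm⁴.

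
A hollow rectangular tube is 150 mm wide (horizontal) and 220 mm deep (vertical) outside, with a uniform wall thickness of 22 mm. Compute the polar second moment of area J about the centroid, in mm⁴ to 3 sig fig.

Treat the section as a set of non-overlapping primitives; coordinates are from the bounding-box lower-left.
Outer rectangle: 150 × 220, A = 33 000 mm², y = 110 mm, Ī = 133 100 000 mm⁴.
Inner void (subtracted): 106 × 176, A = 18 656 mm², y = 110 mm, Ī = 48 157 355 mm⁴.
By symmetry the centroid is at mid-height, ȳ = 110 mm.
All pieces are centred on the centroidal x-axis, so I = ΣĪ (holes subtracted) = 84 942 645 mm⁴.
Repeating about the centroidal y-axis gives I_y = 44 406 765 mm⁴.
Polar second moment: J = I_x + I_y = 129 349 411 mm⁴.

J ≈ 1.29 × 10⁸ mm⁴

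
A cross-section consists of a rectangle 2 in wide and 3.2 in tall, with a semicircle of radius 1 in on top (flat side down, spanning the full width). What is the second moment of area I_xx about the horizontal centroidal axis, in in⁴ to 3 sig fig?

I_xx ≈ 10.7 in⁴

Treat the section as a set of non-overlapping primitives; coordinates are from the bounding-box lower-left.
Rectangular body: 2 × 3.2, A = 6.4 in², y = 1.6 in, Ī = 5.4613 in⁴.
Semicircular cap: semicircle r = 1, A = 1.5708 in², y = 3.6244 in, Ī = 0.10976 in⁴.
Centroid: ȳ = ΣA·y / ΣA = 1.9989 in.
Transfer each piece to the horizontal centroidal axis using Ī + A·d² with d = y − 1.9989:
  rectangular body: d = -0.39895 in → contributes +6.48 in⁴
  semicircular cap: d = 1.6255 in → contributes +4.26 in⁴
Total I = 10.74 in⁴.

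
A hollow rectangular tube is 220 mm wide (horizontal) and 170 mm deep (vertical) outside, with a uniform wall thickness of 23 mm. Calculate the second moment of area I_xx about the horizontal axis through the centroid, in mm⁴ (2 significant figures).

I_xx ≈ 6.2 × 10⁷ mm⁴

Decompose the section into non-overlapping parts with the origin at the bottom-left of its bounding rectangle.
Outer rectangle: 220 × 170, A = 37 400 mm², y = 85 mm, Ī = 90 071 667 mm⁴.
Inner void (subtracted): 174 × 124, A = 21 576 mm², y = 85 mm, Ī = 27 646 048 mm⁴.
By symmetry the centroid is at mid-height, ȳ = 85 mm.
All pieces are centred on the horizontal axis through the centroid, so I = ΣĪ (holes subtracted) = 62 425 619 mm⁴.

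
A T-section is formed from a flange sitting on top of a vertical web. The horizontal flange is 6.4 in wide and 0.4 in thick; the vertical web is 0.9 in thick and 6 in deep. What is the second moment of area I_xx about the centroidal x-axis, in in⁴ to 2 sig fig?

I_xx ≈ 34 in⁴

Break the section into simple shapes (no overlaps), measuring from the bottom-left corner of the bounding box.
Flange: 6.4 × 0.4, A = 2.56 in², y = 6.2 in, Ī = 0.03413 in⁴.
Web: 0.9 × 6, A = 5.4 in², y = 3 in, Ī = 16.2 in⁴.
Centroid: ȳ = ΣA·y / ΣA = 4.029 in.
Transfer each piece to the centroidal x-axis using Ī + A·d² with d = y − 4.029:
  flange: d = 2.171 in → contributes +12.1 in⁴
  web: d = -1.029 in → contributes +21.92 in⁴
Total I = 34.02 in⁴.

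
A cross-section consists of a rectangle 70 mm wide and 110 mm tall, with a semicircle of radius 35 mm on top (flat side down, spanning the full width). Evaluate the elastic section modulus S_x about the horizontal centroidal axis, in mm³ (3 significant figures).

Decompose the section into non-overlapping parts with the origin at the bottom-left of its bounding rectangle.
Rectangular body: 70 × 110, A = 7 700 mm², y = 55 mm, Ī = 7 764 167 mm⁴.
Semicircular cap: semicircle r = 35, A = 1924.2 mm², y = 124.85 mm, Ī = 164 704 mm⁴.
Centroid: ȳ = ΣA·y / ΣA = 68.966 mm.
Transfer each piece to the horizontal centroidal axis using Ī + A·d² with d = y − 68.966:
  rectangular body: d = -13.966 mm → contributes +9 266 130 mm⁴
  semicircular cap: d = 55.888 mm → contributes +6 174 976 mm⁴
Total I = 15 441 106 mm⁴.
Extreme fibre distance c = 76.034 mm; S = I/c = 203 083 mm³.

S_x ≈ 2.03 × 10⁵ mm³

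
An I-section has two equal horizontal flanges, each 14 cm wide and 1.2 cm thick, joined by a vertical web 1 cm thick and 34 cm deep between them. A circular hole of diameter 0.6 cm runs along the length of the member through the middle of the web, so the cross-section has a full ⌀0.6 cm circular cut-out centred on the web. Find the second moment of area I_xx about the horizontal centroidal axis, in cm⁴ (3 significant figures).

I_xx ≈ 1.37 × 10⁴ cm⁴

Break the section into simple shapes (no overlaps), measuring from the bottom-left corner of the bounding box.
Bottom flange: 14 × 1.2, A = 16.8 cm², y = 0.6 cm, Ī = 2.016 cm⁴.
Web: 1 × 34, A = 34 cm², y = 18.2 cm, Ī = 3275.3 cm⁴.
Top flange: 14 × 1.2, A = 16.8 cm², y = 35.8 cm, Ī = 2.016 cm⁴.
Hole (subtracted): ⌀0.6, A = 0.28274 cm², y = 18.2 cm, Ī = 0.0063617 cm⁴.
By symmetry the centroid is at mid-height, ȳ = 18.2 cm.
Transfer each piece to the horizontal centroidal axis using Ī + A·d² with d = y − 18.2:
  bottom flange: d = -17.6 cm → contributes +5 206 cm⁴
  web: d = 0 cm → contributes +3275.3 cm⁴
  top flange: d = 17.6 cm → contributes +5 206 cm⁴
  hole: d = 0 cm → contributes −0.0063617 cm⁴
Total I = 13 687 cm⁴.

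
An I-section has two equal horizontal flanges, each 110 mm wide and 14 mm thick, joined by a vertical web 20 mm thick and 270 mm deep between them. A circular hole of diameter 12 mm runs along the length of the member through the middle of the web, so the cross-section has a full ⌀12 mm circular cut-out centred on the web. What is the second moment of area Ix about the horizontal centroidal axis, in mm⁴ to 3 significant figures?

Ix ≈ 9.50 × 10⁷ mm⁴

Treat the section as a set of non-overlapping primitives; coordinates are from the bounding-box lower-left.
Bottom flange: 110 × 14, A = 1 540 mm², y = 7 mm, Ī = 25 153 mm⁴.
Web: 20 × 270, A = 5 400 mm², y = 149 mm, Ī = 32 805 000 mm⁴.
Top flange: 110 × 14, A = 1 540 mm², y = 291 mm, Ī = 25 153 mm⁴.
Hole (subtracted): ⌀12, A = 113.1 mm², y = 149 mm, Ī = 1017.9 mm⁴.
By symmetry the centroid is at mid-height, ȳ = 149 mm.
Transfer each piece to the horizontal centroidal axis using Ī + A·d² with d = y − 149:
  bottom flange: d = -142 mm → contributes +31 077 713 mm⁴
  web: d = 0 mm → contributes +32 805 000 mm⁴
  top flange: d = 142 mm → contributes +31 077 713 mm⁴
  hole: d = 0 mm → contributes −1017.9 mm⁴
Total I = 94 959 409 mm⁴.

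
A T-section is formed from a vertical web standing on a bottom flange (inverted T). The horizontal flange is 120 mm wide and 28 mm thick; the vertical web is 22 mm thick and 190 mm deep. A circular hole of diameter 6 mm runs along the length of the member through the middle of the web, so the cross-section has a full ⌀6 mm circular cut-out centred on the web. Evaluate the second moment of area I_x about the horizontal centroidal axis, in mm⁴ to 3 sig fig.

Decompose the section into non-overlapping parts with the origin at the bottom-left of its bounding rectangle.
Flange: 120 × 28, A = 3 360 mm², y = 14 mm, Ī = 219 520 mm⁴.
Web: 22 × 190, A = 4 180 mm², y = 123 mm, Ī = 12 574 833 mm⁴.
Hole (subtracted): ⌀6, A = 28.274 mm², y = 123 mm, Ī = 63.617 mm⁴.
Centroid: ȳ = ΣA·y / ΣA = 74.244 mm.
Transfer each piece to the horizontal centroidal axis using Ī + A·d² with d = y − 74.244:
  flange: d = -60.244 mm → contributes +12 414 192 mm⁴
  web: d = 48.756 mm → contributes +22 511 218 mm⁴
  hole: d = 48.756 mm → contributes −67 275 mm⁴
Total I = 34 858 135 mm⁴.

I_x ≈ 3.49 × 10⁷ mm⁴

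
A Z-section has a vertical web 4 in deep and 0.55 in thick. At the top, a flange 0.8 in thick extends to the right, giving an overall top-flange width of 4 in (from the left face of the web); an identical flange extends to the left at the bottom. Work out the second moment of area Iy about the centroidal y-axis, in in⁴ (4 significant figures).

Iy ≈ 27.61 in⁴

Decompose the section into non-overlapping parts with the origin at the bottom-left of its bounding rectangle.
Web: 0.55 × 4, A = 2.2 in², x = 3.725 in, Ī = 0.0554583 in⁴.
Top flange (beyond web): 3.45 × 0.8, A = 2.76 in², x = 5.725 in, Ī = 2.73758 in⁴.
Bottom flange (beyond web): 3.45 × 0.8, A = 2.76 in², x = 1.725 in, Ī = 2.73758 in⁴.
Centroid: x̄ = ΣA·x / ΣA = 3.725 in.
Transfer each piece to the centroidal y-axis using Ī + A·d² with d = x − 3.725:
  web: d = 0 in → contributes +0.0554583 in⁴
  top flange (beyond web): d = 2 in → contributes +13.7776 in⁴
  bottom flange (beyond web): d = -2 in → contributes +13.7776 in⁴
Total I = 27.6106 in⁴.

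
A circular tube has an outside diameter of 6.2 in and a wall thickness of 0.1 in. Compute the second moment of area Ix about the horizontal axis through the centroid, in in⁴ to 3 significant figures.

Break the section into simple shapes (no overlaps), measuring from the bottom-left corner of the bounding box.
Outer circle: ⌀6.2, A = 30.191 in², y = 3.1 in, Ī = 72.533 in⁴.
Bore (subtracted): ⌀6, A = 28.274 in², y = 3.1 in, Ī = 63.617 in⁴.
By symmetry the centroid is at mid-height, ȳ = 3.1 in.
All pieces are centred on the horizontal axis through the centroid, so I = ΣĪ (holes subtracted) = 8.9159 in⁴.

Ix ≈ 8.92 in⁴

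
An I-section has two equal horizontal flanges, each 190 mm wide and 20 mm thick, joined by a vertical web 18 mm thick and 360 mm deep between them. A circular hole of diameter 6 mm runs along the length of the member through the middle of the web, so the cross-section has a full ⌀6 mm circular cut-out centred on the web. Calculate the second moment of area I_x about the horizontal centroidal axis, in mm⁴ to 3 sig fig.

I_x ≈ 3.45 × 10⁸ mm⁴

Break the section into simple shapes (no overlaps), measuring from the bottom-left corner of the bounding box.
Bottom flange: 190 × 20, A = 3 800 mm², y = 10 mm, Ī = 126 667 mm⁴.
Web: 18 × 360, A = 6 480 mm², y = 200 mm, Ī = 69 984 000 mm⁴.
Top flange: 190 × 20, A = 3 800 mm², y = 390 mm, Ī = 126 667 mm⁴.
Hole (subtracted): ⌀6, A = 28.274 mm², y = 200 mm, Ī = 63.617 mm⁴.
By symmetry the centroid is at mid-height, ȳ = 200 mm.
Transfer each piece to the horizontal centroidal axis using Ī + A·d² with d = y − 200:
  bottom flange: d = -190 mm → contributes +137 306 667 mm⁴
  web: d = 0 mm → contributes +69 984 000 mm⁴
  top flange: d = 190 mm → contributes +137 306 667 mm⁴
  hole: d = 0 mm → contributes −63.617 mm⁴
Total I = 344 597 270 mm⁴.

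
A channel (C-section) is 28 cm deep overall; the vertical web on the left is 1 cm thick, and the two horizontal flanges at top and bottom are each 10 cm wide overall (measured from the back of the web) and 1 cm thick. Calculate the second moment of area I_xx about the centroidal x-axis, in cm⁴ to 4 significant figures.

Split into non-overlapping primitives; take the origin at the lower-left of the bounding box.
Web: 1 × 28, A = 28 cm², y = 14 cm, Ī = 1829.33 cm⁴.
Top flange (beyond web): 9 × 1, A = 9 cm², y = 27.5 cm, Ī = 0.75 cm⁴.
Bottom flange (beyond web): 9 × 1, A = 9 cm², y = 0.5 cm, Ī = 0.75 cm⁴.
By symmetry the centroid is at mid-height, ȳ = 14 cm.
Transfer each piece to the centroidal x-axis using Ī + A·d² with d = y − 14:
  web: d = 0 cm → contributes +1829.33 cm⁴
  top flange (beyond web): d = 13.5 cm → contributes +1 641 cm⁴
  bottom flange (beyond web): d = -13.5 cm → contributes +1 641 cm⁴
Total I = 5111.33 cm⁴.

I_xx ≈ 5111 cm⁴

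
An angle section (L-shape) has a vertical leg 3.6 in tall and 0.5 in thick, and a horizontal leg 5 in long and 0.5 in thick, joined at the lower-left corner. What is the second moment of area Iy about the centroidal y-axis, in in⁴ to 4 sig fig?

Decompose the section into non-overlapping parts with the origin at the bottom-left of its bounding rectangle.
Vertical leg: 0.5 × 3.6, A = 1.8 in², x = 0.25 in, Ī = 0.0375 in⁴.
Horizontal leg (remainder): 4.5 × 0.5, A = 2.25 in², x = 2.75 in, Ī = 3.79688 in⁴.
Centroid: x̄ = ΣA·x / ΣA = 1.63889 in.
Transfer each piece to the centroidal y-axis using Ī + A·d² with d = x − 1.63889:
  vertical leg: d = -1.38889 in → contributes +3.50972 in⁴
  horizontal leg (remainder): d = 1.11111 in → contributes +6.57465 in⁴
Total I = 10.0844 in⁴.

Iy ≈ 10.08 in⁴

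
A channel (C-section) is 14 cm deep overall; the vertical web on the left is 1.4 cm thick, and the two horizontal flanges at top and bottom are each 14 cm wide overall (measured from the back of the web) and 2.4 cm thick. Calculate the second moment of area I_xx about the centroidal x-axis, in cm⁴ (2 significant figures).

I_xx ≈ 2400 cm⁴

Break the section into simple shapes (no overlaps), measuring from the bottom-left corner of the bounding box.
Web: 1.4 × 14, A = 19.6 cm², y = 7 cm, Ī = 320.1 cm⁴.
Top flange (beyond web): 12.6 × 2.4, A = 30.24 cm², y = 12.8 cm, Ī = 14.52 cm⁴.
Bottom flange (beyond web): 12.6 × 2.4, A = 30.24 cm², y = 1.2 cm, Ī = 14.52 cm⁴.
By symmetry the centroid is at mid-height, ȳ = 7 cm.
Transfer each piece to the centroidal x-axis using Ī + A·d² with d = y − 7:
  web: d = 0 cm → contributes +320.1 cm⁴
  top flange (beyond web): d = 5.8 cm → contributes +1 032 cm⁴
  bottom flange (beyond web): d = -5.8 cm → contributes +1 032 cm⁴
Total I = 2 384 cm⁴.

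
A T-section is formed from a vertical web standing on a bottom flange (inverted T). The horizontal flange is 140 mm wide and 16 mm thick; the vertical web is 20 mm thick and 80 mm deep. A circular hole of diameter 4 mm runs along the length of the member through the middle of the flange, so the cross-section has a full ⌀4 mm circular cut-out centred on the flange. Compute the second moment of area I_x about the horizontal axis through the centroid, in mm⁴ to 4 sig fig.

Decompose the section into non-overlapping parts with the origin at the bottom-left of its bounding rectangle.
Flange: 140 × 16, A = 2 240 mm², y = 8 mm, Ī = 47786.7 mm⁴.
Web: 20 × 80, A = 1 600 mm², y = 56 mm, Ī = 853 333 mm⁴.
Hole (subtracted): ⌀4, A = 12.5664 mm², y = 8 mm, Ī = 12.5664 mm⁴.
Centroid: ȳ = ΣA·y / ΣA = 28.0657 mm.
Transfer each piece to the horizontal axis through the centroid using Ī + A·d² with d = y − 28.0657:
  flange: d = -20.0657 mm → contributes +949 680 mm⁴
  web: d = 27.9343 mm → contributes +2 101 857 mm⁴
  hole: d = -20.0657 mm → contributes −5072.18 mm⁴
Total I = 3 046 464 mm⁴.

I_x ≈ 3.046 × 10⁶ mm⁴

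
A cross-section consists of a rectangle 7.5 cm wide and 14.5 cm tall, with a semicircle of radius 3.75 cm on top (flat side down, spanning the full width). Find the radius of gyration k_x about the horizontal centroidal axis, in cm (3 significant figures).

Break the section into simple shapes (no overlaps), measuring from the bottom-left corner of the bounding box.
Rectangular body: 7.5 × 14.5, A = 108.75 cm², y = 7.25 cm, Ī = 1905.4 cm⁴.
Semicircular cap: semicircle r = 3.75, A = 22.089 cm², y = 16.092 cm, Ī = 21.705 cm⁴.
Centroid: ȳ = ΣA·y / ΣA = 8.7427 cm.
Transfer each piece to the horizontal centroidal axis using Ī + A·d² with d = y − 8.7427:
  rectangular body: d = -1.4927 cm → contributes +2147.7 cm⁴
  semicircular cap: d = 7.3488 cm → contributes +1214.7 cm⁴
Total I = 3362.4 cm⁴.
Radius of gyration: k = √(I/A) = √(3362.4 / 130.84) = 5.0694 cm.

k_x ≈ 5.07 cm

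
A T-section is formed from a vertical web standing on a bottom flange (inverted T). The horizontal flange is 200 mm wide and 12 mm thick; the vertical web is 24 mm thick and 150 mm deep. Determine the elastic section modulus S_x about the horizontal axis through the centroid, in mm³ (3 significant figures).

S_x ≈ 1.51 × 10⁵ mm³

Treat the section as a set of non-overlapping primitives; coordinates are from the bounding-box lower-left.
Flange: 200 × 12, A = 2 400 mm², y = 6 mm, Ī = 28 800 mm⁴.
Web: 24 × 150, A = 3 600 mm², y = 87 mm, Ī = 6 750 000 mm⁴.
Centroid: ȳ = ΣA·y / ΣA = 54.6 mm.
Transfer each piece to the horizontal axis through the centroid using Ī + A·d² with d = y − 54.6:
  flange: d = -48.6 mm → contributes +5 697 504 mm⁴
  web: d = 32.4 mm → contributes +10 529 136 mm⁴
Total I = 16 226 640 mm⁴.
Extreme fibre distance c = 107.4 mm; S = I/c = 151 086 mm³.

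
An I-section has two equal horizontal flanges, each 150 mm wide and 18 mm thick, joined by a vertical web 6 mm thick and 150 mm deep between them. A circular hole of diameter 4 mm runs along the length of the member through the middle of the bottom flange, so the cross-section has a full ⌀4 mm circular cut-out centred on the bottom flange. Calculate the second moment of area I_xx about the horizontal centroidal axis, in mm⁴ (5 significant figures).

I_xx ≈ 3.9847 × 10⁷ mm⁴

Break the section into simple shapes (no overlaps), measuring from the bottom-left corner of the bounding box.
Bottom flange: 150 × 18, A = 2 700 mm², y = 9 mm, Ī = 72 900 mm⁴.
Web: 6 × 150, A = 900 mm², y = 93 mm, Ī = 1 687 500 mm⁴.
Top flange: 150 × 18, A = 2 700 mm², y = 177 mm, Ī = 72 900 mm⁴.
Hole (subtracted): ⌀4, A = 12.56637 mm², y = 9 mm, Ī = 12.56637 mm⁴.
Centroid: ȳ = ΣA·y / ΣA = 93.16789 mm.
Transfer each piece to the horizontal centroidal axis using Ī + A·d² with d = y − 93.16789:
  bottom flange: d = -84.16789 mm → contributes +19 200 329 mm⁴
  web: d = -0.1678865 mm → contributes +1 687 525 mm⁴
  top flange: d = 83.83211 mm → contributes +19 048 023 mm⁴
  hole: d = -84.16789 mm → contributes −89035.67 mm⁴
Total I = 39 846 842 mm⁴.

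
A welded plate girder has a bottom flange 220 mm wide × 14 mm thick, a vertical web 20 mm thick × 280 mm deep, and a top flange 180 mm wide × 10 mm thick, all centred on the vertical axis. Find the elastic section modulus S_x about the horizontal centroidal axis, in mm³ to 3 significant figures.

Decompose the section into non-overlapping parts with the origin at the bottom-left of its bounding rectangle.
Bottom plate: 220 × 14, A = 3 080 mm², y = 7 mm, Ī = 50 307 mm⁴.
Web plate: 20 × 280, A = 5 600 mm², y = 154 mm, Ī = 36 586 667 mm⁴.
Top plate: 180 × 10, A = 1 800 mm², y = 299 mm, Ī = 15 000 mm⁴.
Centroid: ȳ = ΣA·y / ΣA = 135.7 mm.
Transfer each piece to the horizontal centroidal axis using Ī + A·d² with d = y − 135.7:
  bottom plate: d = -128.7 mm → contributes +51 068 287 mm⁴
  web plate: d = 18.298 mm → contributes +38 461 581 mm⁴
  top plate: d = 163.3 mm → contributes +48 014 056 mm⁴
Total I = 137 543 924 mm⁴.
Extreme fibre distance c = 168.3 mm; S = I/c = 817 266 mm³.

S_x ≈ 8.17 × 10⁵ mm³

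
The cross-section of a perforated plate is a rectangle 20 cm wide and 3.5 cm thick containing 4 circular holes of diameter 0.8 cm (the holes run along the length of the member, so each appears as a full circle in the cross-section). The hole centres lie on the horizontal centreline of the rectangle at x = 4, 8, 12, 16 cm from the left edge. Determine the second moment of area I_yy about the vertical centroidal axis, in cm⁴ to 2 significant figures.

Split into non-overlapping primitives; take the origin at the lower-left of the bounding box.
Plate: 20 × 3.5, A = 70 cm², x = 10 cm, Ī = 2 333 cm⁴.
Hole 1 (subtracted): ⌀0.8, A = 0.5027 cm², x = 4 cm, Ī = 0.02011 cm⁴.
Hole 2 (subtracted): ⌀0.8, A = 0.5027 cm², x = 8 cm, Ī = 0.02011 cm⁴.
Hole 3 (subtracted): ⌀0.8, A = 0.5027 cm², x = 12 cm, Ī = 0.02011 cm⁴.
Hole 4 (subtracted): ⌀0.8, A = 0.5027 cm², x = 16 cm, Ī = 0.02011 cm⁴.
By symmetry the centroid is at mid-width, x̄ = 10 cm.
Transfer each piece to the vertical centroidal axis using Ī + A·d² with d = x − 10:
  plate: d = 0 cm → contributes +2 333 cm⁴
  hole 1: d = -6 cm → contributes −18.12 cm⁴
  hole 2: d = -2 cm → contributes −2.031 cm⁴
  hole 3: d = 2 cm → contributes −2.031 cm⁴
  hole 4: d = 6 cm → contributes −18.12 cm⁴
Total I = 2 293 cm⁴.

I_yy ≈ 2300 cm⁴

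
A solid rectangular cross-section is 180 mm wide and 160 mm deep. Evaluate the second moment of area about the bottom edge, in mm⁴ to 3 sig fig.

I_base ≈ 2.46 × 10⁸ mm⁴

The section: 180 × 160, A = 28 800 mm², y = 80 mm, Ī = 61 440 000 mm⁴.
Transfer it to a horizontal axis along the bottom face using Ī + A·d² with d = y − 0:
  the section: d = 80 mm → contributes +245 760 000 mm⁴
Total I = 245 760 000 mm⁴.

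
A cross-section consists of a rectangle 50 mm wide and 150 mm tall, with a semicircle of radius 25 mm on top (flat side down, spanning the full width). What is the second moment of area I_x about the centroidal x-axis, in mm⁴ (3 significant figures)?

Treat the section as a set of non-overlapping primitives; coordinates are from the bounding-box lower-left.
Rectangular body: 50 × 150, A = 7 500 mm², y = 75 mm, Ī = 14 062 500 mm⁴.
Semicircular cap: semicircle r = 25, A = 981.75 mm², y = 160.61 mm, Ī = 42 874 mm⁴.
Centroid: ȳ = ΣA·y / ΣA = 84.909 mm.
Transfer each piece to the centroidal x-axis using Ī + A·d² with d = y − 84.909:
  rectangular body: d = -9.9092 mm → contributes +14 798 949 mm⁴
  semicircular cap: d = 75.701 mm → contributes +5 668 930 mm⁴
Total I = 20 467 879 mm⁴.

I_x ≈ 2.05 × 10⁷ mm⁴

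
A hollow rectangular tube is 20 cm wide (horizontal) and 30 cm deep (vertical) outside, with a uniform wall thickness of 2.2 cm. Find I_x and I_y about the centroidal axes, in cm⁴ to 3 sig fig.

I_x ≈ 2.32 × 10⁴ cm⁴, I_y ≈ 1.19 × 10⁴ cm⁴

Treat the section as a set of non-overlapping primitives; coordinates are from the bounding-box lower-left.
Outer rectangle: 20 × 30, A = 600 cm², y = 15 cm, Ī = 45 000 cm⁴.
Inner void (subtracted): 15.6 × 25.6, A = 399.36 cm², y = 15 cm, Ī = 21 810 cm⁴.
By symmetry the centroid is at mid-height, ȳ = 15 cm.
All pieces are centred on the centroidal x-axis, so I = ΣĪ (holes subtracted) = 23 190 cm⁴.
Repeating about the centroidal y-axis gives I_y = 11 901 cm⁴.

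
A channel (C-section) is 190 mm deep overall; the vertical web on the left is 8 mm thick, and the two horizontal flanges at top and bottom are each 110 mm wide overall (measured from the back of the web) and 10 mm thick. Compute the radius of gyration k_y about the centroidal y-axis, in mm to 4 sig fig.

Break the section into simple shapes (no overlaps), measuring from the bottom-left corner of the bounding box.
Web: 8 × 190, A = 1 520 mm², x = 4 mm, Ī = 8106.67 mm⁴.
Top flange (beyond web): 102 × 10, A = 1 020 mm², x = 59 mm, Ī = 884 340 mm⁴.
Bottom flange (beyond web): 102 × 10, A = 1 020 mm², x = 59 mm, Ī = 884 340 mm⁴.
Centroid: x̄ = ΣA·x / ΣA = 35.5169 mm.
Transfer each piece to the centroidal y-axis using Ī + A·d² with d = x − 35.5169:
  web: d = -31.5169 mm → contributes +1 517 941 mm⁴
  top flange (beyond web): d = 23.4831 mm → contributes +1 446 827 mm⁴
  bottom flange (beyond web): d = 23.4831 mm → contributes +1 446 827 mm⁴
Total I = 4 411 596 mm⁴.
Radius of gyration: k = √(I/A) = √(4 411 596 / 3 560) = 35.2024 mm.

k_y ≈ 35.20 mm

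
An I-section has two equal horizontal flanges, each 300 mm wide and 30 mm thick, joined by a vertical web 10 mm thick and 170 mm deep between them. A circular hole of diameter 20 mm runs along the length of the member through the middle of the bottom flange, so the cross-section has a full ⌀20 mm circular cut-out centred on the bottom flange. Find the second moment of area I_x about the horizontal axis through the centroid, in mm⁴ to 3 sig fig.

Split into non-overlapping primitives; take the origin at the lower-left of the bounding box.
Bottom flange: 300 × 30, A = 9 000 mm², y = 15 mm, Ī = 675 000 mm⁴.
Web: 10 × 170, A = 1 700 mm², y = 115 mm, Ī = 4 094 167 mm⁴.
Top flange: 300 × 30, A = 9 000 mm², y = 215 mm, Ī = 675 000 mm⁴.
Hole (subtracted): ⌀20, A = 314.16 mm², y = 15 mm, Ī = 7 854 mm⁴.
Centroid: ȳ = ΣA·y / ΣA = 116.62 mm.
Transfer each piece to the horizontal axis through the centroid using Ī + A·d² with d = y − 116.62:
  bottom flange: d = -101.62 mm → contributes +93 615 645 mm⁴
  web: d = -1.6206 mm → contributes +4 098 631 mm⁴
  top flange: d = 98.379 mm → contributes +87 781 627 mm⁴
  hole: d = -101.62 mm → contributes −3 252 095 mm⁴
Total I = 182 243 809 mm⁴.

I_x ≈ 1.82 × 10⁸ mm⁴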